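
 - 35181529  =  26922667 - 62104196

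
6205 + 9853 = 16058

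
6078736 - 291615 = 5787121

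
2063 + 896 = 2959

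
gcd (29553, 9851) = 9851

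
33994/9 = 33994/9 = 3777.11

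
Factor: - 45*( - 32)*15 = 21600 = 2^5*3^3*5^2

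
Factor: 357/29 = 3^1*7^1*17^1*29^ (  -  1)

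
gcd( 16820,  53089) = 1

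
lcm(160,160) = 160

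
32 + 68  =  100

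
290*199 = 57710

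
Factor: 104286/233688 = 191/428 = 2^( - 2)*107^ ( - 1)*191^1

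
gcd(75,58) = 1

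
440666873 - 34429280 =406237593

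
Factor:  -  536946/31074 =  - 5179^( - 1)*89491^1=-  89491/5179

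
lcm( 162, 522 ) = 4698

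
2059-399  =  1660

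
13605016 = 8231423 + 5373593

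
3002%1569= 1433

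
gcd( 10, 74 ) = 2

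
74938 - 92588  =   - 17650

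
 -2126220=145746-2271966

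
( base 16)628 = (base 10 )1576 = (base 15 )701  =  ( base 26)28g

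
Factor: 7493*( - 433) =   -  59^1*127^1*433^1= - 3244469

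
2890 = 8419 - 5529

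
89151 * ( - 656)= - 58483056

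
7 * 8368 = 58576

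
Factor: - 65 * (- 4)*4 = 2^4 * 5^1*13^1 = 1040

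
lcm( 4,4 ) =4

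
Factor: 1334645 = 5^1*13^1*20533^1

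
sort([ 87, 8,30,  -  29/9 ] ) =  [ -29/9, 8, 30 , 87 ] 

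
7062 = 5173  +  1889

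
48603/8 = 48603/8 = 6075.38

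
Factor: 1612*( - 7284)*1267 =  - 14876870736 = - 2^4*3^1*7^1*13^1*31^1*181^1*607^1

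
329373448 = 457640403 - 128266955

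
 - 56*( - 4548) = 254688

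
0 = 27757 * 0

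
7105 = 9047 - 1942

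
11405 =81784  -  70379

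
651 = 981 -330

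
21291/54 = 394+5/18 =394.28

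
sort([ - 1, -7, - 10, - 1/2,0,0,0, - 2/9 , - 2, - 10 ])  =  [ - 10, - 10, - 7, - 2,-1, - 1/2, - 2/9,0,0,0 ] 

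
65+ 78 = 143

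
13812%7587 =6225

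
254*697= 177038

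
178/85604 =89/42802=0.00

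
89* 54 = 4806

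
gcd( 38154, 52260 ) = 6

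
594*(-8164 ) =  - 4849416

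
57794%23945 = 9904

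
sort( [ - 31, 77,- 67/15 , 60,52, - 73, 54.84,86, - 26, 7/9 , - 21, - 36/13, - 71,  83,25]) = [ - 73,  -  71, - 31, - 26,  -  21, - 67/15, - 36/13, 7/9, 25, 52,54.84, 60, 77, 83, 86]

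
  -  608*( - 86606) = 52656448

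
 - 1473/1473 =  - 1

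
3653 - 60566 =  - 56913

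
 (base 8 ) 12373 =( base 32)57R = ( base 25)8el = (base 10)5371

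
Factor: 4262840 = 2^3*5^1 * 19^1*71^1*79^1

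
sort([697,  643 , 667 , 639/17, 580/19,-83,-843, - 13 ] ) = [ - 843, - 83, - 13,580/19, 639/17, 643, 667, 697 ] 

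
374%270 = 104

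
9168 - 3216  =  5952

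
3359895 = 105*31999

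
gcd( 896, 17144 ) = 8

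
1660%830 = 0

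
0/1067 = 0 = 0.00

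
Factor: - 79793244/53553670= - 39896622/26776835 = -2^1*3^2 *5^(  -  1 )*2216479^1*5355367^(-1 )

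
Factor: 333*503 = 3^2*37^1*503^1 = 167499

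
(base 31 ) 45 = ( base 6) 333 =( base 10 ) 129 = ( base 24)59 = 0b10000001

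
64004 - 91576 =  - 27572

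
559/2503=559/2503 = 0.22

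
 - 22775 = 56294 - 79069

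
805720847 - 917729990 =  - 112009143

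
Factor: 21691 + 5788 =27479^1 = 27479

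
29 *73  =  2117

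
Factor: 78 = 2^1*3^1*13^1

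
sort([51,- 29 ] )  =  [ -29,  51]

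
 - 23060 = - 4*5765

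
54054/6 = 9009=9009.00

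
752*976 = 733952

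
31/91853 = 1/2963 = 0.00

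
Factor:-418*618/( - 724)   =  64581/181 =3^1*11^1*19^1*103^1*181^(-1 ) 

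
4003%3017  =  986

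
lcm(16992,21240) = 84960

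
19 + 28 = 47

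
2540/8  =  317 + 1/2 =317.50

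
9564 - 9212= 352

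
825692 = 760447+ 65245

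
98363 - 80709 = 17654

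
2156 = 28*77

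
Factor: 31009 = 11^1* 2819^1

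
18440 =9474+8966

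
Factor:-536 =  - 2^3*67^1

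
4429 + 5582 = 10011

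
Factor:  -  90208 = -2^5*2819^1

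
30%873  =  30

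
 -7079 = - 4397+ - 2682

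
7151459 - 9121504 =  - 1970045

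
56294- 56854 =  - 560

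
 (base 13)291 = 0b111001000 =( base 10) 456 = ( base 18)176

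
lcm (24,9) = 72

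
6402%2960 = 482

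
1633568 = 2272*719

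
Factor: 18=2^1 *3^2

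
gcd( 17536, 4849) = 1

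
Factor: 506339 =506339^1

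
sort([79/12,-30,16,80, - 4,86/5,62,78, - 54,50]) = [ - 54, - 30 , - 4, 79/12,16,86/5,50  ,  62,78,80]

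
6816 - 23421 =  - 16605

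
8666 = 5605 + 3061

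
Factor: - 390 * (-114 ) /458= 2^1*3^2*5^1*13^1  *  19^1*229^( - 1)  =  22230/229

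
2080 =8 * 260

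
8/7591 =8/7591 = 0.00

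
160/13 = 12 + 4/13  =  12.31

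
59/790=59/790=0.07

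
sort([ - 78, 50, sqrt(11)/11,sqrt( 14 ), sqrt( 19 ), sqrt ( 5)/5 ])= [ - 78,  sqrt( 11 )/11, sqrt( 5)/5,  sqrt( 14 ),sqrt(19 ) , 50]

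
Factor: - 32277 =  - 3^1*7^1*29^1*53^1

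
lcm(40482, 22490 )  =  202410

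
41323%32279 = 9044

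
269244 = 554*486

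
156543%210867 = 156543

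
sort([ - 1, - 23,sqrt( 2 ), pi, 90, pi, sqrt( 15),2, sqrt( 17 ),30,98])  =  [ - 23,- 1,sqrt( 2 ), 2,pi, pi,sqrt( 15),sqrt (17),30,  90, 98 ]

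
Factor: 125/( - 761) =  - 5^3*761^ ( - 1) 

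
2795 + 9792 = 12587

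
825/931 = 825/931  =  0.89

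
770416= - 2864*( - 269)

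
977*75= 73275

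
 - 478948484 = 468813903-947762387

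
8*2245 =17960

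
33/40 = 33/40 = 0.82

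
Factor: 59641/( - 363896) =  - 2^( - 3)*13^( - 1 )*19^1*43^1*73^1*3499^ ( - 1) 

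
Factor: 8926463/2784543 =3^( - 1 )*7^1*13^1*89^( - 1)*233^1*421^1*10429^ (-1)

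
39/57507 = 13/19169 =0.00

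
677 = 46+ 631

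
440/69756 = 110/17439 = 0.01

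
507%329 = 178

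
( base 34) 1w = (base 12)56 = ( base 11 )60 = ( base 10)66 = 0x42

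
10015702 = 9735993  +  279709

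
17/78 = 17/78 = 0.22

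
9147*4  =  36588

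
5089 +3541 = 8630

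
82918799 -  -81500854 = 164419653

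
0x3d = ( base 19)34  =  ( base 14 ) 45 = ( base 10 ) 61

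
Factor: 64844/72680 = 16211/18170 = 2^ (-1)*5^( - 1 )*13^1*23^( -1 )*29^1*43^1* 79^( - 1) 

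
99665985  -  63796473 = 35869512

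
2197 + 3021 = 5218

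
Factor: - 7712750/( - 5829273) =2^1*3^(  -  3)*5^3*30851^1*215899^ ( - 1) 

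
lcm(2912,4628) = 259168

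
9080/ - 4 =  - 2270+0/1 = - 2270.00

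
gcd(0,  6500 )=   6500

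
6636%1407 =1008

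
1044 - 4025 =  - 2981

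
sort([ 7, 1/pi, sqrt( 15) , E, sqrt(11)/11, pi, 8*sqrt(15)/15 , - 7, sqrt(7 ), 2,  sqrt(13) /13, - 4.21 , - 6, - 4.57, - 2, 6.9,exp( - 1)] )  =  [ - 7, -6, - 4.57,-4.21, - 2, sqrt(13 ) /13, sqrt( 11 ) /11, 1/pi, exp( - 1),2, 8*sqrt(15 )/15, sqrt(7), E, pi, sqrt(15 ), 6.9, 7]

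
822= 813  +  9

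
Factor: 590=2^1*5^1*59^1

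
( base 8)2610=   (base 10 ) 1416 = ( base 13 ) 84C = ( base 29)1JO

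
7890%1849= 494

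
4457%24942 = 4457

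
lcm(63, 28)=252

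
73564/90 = 36782/45 = 817.38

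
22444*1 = 22444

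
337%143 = 51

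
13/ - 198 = -13/198 = - 0.07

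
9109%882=289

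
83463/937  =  83463/937  =  89.07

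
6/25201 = 6/25201 = 0.00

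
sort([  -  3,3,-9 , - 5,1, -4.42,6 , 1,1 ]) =[ - 9 , - 5, - 4.42, - 3,1,1, 1,3,  6] 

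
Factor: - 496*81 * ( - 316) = 12695616 = 2^6 * 3^4 * 31^1*79^1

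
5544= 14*396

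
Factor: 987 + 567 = 2^1*3^1*7^1*37^1=1554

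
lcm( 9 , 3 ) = 9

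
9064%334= 46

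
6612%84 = 60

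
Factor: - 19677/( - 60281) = 3^1*7^1*13^( - 1 )*937^1 * 4637^ ( - 1)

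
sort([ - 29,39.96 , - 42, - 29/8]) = [ -42, - 29, - 29/8,39.96 ] 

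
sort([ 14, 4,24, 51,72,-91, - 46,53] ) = [  -  91, - 46, 4,14,24,  51,53 , 72 ] 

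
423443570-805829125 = -382385555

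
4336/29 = 149+15/29= 149.52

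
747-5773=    -5026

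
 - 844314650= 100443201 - 944757851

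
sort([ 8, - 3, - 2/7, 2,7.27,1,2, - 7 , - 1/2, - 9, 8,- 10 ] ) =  [  -  10, - 9, - 7, - 3,  -  1/2, -2/7,1, 2,2, 7.27,  8,8 ] 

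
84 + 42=126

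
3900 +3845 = 7745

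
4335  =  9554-5219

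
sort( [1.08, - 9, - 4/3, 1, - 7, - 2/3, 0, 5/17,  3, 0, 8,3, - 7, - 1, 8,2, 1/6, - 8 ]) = [- 9, - 8,-7, - 7, - 4/3, - 1,-2/3,0, 0,1/6, 5/17, 1,  1.08,2, 3  ,  3, 8,8] 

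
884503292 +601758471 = 1486261763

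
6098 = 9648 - 3550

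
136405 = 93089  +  43316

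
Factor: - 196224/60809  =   - 2^7 * 3^1*7^( - 1 )*17^( - 1) = - 384/119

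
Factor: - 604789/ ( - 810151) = 19^1*139^1*229^1 * 810151^( - 1)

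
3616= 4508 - 892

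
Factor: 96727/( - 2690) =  - 2^( - 1)*5^( - 1)*197^1 * 269^ ( - 1)*491^1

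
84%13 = 6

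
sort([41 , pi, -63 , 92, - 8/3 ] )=[ - 63, - 8/3,pi, 41,92] 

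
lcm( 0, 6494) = 0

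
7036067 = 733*9599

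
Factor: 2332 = 2^2 * 11^1*53^1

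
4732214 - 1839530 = 2892684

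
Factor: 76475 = 5^2*7^1*19^1*23^1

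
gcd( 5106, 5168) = 2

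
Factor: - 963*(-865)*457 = 3^2*5^1*107^1*173^1*457^1 = 380678715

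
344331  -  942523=-598192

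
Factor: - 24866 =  - 2^1*  12433^1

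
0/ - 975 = 0/1 = - 0.00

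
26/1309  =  26/1309 =0.02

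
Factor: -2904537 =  - 3^1*37^1*137^1* 191^1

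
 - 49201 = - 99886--50685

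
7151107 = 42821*167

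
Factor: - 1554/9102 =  - 7/41 = -7^1*41^( - 1)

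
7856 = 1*7856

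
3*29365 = 88095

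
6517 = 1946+4571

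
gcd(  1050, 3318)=42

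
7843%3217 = 1409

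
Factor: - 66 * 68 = - 4488=-2^3*3^1*11^1* 17^1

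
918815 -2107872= -1189057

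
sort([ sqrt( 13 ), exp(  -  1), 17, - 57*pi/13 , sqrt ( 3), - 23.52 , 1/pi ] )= [ - 23.52, - 57 *pi/13,1/pi, exp (  -  1 ) , sqrt( 3) , sqrt( 13) , 17]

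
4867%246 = 193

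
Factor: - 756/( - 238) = 2^1*  3^3*17^( - 1) = 54/17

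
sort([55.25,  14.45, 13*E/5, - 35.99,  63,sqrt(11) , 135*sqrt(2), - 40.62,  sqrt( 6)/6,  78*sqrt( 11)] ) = [ - 40.62, - 35.99 , sqrt( 6)/6,sqrt(11),13*E/5, 14.45,  55.25,63,135*sqrt(2) , 78 * sqrt(11)]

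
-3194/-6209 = 3194/6209 = 0.51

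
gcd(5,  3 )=1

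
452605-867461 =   -  414856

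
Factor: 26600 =2^3*5^2*7^1*19^1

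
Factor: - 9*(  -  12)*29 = 2^2*3^3*29^1  =  3132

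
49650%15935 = 1845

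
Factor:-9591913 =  - 9591913^1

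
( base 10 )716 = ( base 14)392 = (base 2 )1011001100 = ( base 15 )32b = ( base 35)kg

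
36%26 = 10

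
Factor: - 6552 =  - 2^3 * 3^2 * 7^1*13^1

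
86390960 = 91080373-4689413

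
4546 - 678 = 3868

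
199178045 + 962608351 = 1161786396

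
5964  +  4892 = 10856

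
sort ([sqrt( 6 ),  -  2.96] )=[ - 2.96 , sqrt( 6 ) ]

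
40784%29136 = 11648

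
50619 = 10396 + 40223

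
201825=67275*3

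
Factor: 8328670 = 2^1 * 5^1*7^1 * 43^1*2767^1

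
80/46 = 1+ 17/23 = 1.74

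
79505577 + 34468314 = 113973891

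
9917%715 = 622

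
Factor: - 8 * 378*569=-1720656 = -2^4*3^3 * 7^1*569^1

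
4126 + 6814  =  10940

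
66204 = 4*16551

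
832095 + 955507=1787602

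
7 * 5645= 39515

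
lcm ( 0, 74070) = 0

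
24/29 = 24/29 = 0.83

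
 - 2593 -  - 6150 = 3557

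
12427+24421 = 36848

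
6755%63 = 14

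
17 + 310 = 327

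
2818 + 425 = 3243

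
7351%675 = 601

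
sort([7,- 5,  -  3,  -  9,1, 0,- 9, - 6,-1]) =[- 9, - 9,  -  6, - 5,-3,-1,0,1,7]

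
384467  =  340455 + 44012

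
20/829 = 20/829=0.02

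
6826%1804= 1414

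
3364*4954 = 16665256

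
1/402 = 1/402 = 0.00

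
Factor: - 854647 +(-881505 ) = - 2^3*11^1*109^1*181^1 = - 1736152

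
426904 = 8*53363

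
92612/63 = 1470 +2/63 = 1470.03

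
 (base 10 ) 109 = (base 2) 1101101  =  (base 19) 5e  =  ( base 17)67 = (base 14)7B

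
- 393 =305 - 698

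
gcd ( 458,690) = 2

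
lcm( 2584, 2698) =183464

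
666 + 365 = 1031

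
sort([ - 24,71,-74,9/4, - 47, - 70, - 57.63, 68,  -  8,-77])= [- 77, - 74, - 70, - 57.63,  -  47, - 24, - 8, 9/4, 68, 71]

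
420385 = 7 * 60055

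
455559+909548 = 1365107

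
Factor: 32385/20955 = 17/11  =  11^( - 1 )*17^1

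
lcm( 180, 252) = 1260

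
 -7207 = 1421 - 8628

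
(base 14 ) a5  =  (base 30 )4P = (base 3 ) 12101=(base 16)91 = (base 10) 145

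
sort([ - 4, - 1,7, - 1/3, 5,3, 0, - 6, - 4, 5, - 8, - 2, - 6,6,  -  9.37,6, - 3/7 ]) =[ - 9.37, -8,- 6, - 6, - 4, - 4, -2 , - 1, - 3/7,  -  1/3,0, 3,5,5,6, 6,7 ]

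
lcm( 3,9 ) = 9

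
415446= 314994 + 100452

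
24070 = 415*58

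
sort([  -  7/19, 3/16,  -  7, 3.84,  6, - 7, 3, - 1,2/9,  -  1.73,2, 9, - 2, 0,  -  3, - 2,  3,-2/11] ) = [ - 7,-7, - 3, - 2,  -  2,-1.73, - 1, - 7/19,  -  2/11,0 , 3/16,2/9, 2,3, 3, 3.84, 6,9]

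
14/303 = 14/303 = 0.05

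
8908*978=8712024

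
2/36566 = 1/18283 = 0.00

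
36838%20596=16242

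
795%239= 78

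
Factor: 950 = 2^1*5^2*19^1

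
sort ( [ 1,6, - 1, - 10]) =[-10, - 1, 1,6] 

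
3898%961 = 54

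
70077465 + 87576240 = 157653705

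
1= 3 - 2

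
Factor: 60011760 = 2^4*3^1*5^1*250049^1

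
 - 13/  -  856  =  13/856=0.02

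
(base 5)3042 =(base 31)CP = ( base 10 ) 397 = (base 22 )I1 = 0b110001101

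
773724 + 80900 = 854624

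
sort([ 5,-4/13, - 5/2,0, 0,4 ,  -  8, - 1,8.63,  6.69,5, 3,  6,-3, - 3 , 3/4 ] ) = [ - 8,  -  3,  -  3,-5/2 , - 1, - 4/13, 0, 0,3/4,3,4, 5,5,  6, 6.69,8.63] 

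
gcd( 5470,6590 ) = 10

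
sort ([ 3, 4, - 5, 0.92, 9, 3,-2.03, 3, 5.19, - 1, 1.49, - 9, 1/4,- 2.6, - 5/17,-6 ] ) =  [ - 9,-6,-5,  -  2.6,-2.03,-1,-5/17, 1/4,0.92, 1.49, 3, 3, 3,4, 5.19,9]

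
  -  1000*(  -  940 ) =940000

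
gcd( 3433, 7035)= 1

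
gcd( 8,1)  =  1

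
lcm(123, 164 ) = 492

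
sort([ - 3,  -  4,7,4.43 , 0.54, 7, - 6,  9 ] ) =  [ - 6, - 4 , - 3,0.54,4.43 , 7, 7 , 9]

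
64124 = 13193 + 50931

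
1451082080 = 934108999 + 516973081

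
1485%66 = 33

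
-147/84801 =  -1+28218/28267 = -  0.00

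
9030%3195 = 2640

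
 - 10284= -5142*2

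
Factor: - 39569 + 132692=93123 =3^3*3449^1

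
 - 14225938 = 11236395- 25462333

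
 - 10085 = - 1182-8903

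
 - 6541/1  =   - 6541 =- 6541.00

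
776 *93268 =72375968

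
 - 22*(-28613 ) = 629486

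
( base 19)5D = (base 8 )154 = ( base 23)4G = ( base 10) 108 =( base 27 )40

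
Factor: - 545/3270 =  - 1/6 = - 2^( -1 )*3^( - 1) 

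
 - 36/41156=  -  9/10289 = - 0.00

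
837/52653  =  279/17551 = 0.02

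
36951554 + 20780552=57732106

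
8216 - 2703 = 5513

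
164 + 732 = 896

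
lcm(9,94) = 846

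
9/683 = 9/683 = 0.01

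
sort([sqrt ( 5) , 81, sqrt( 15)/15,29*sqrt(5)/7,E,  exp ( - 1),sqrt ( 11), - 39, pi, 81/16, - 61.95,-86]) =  [ - 86, - 61.95,-39, sqrt ( 15 )/15,  exp( - 1),sqrt ( 5)  ,  E,pi, sqrt(11),81/16 , 29*sqrt(5 ) /7, 81]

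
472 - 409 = 63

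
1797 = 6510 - 4713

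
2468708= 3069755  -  601047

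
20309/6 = 20309/6 = 3384.83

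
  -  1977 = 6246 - 8223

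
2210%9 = 5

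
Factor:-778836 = - 2^2*3^1*41^1 * 1583^1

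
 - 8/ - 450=4/225 = 0.02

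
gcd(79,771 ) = 1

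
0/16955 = 0 = 0.00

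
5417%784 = 713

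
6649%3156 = 337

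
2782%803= 373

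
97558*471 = 45949818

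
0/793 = 0 = 0.00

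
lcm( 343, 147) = 1029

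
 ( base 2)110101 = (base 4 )311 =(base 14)3b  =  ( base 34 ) 1J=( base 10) 53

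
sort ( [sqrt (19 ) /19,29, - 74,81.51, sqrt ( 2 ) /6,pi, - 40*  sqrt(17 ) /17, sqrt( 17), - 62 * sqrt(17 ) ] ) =[ - 62*sqrt ( 17), - 74 , - 40*sqrt( 17 ) /17 , sqrt( 19 )/19,sqrt( 2) /6, pi, sqrt(17 ),29 , 81.51] 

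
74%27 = 20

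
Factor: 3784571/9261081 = 3^( - 3)*7^1*53^1*61^( - 1)* 101^2*5623^( - 1)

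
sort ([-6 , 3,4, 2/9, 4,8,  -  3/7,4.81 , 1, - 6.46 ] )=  [ - 6.46, - 6, - 3/7,2/9,1,3,4,4,4.81,  8]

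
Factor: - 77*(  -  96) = 7392  =  2^5*3^1*7^1*11^1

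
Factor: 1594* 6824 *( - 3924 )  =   - 2^6*3^2* 109^1 * 797^1* 853^1 =- 42683137344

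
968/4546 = 484/2273 = 0.21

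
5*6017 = 30085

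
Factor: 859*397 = 397^1* 859^1 =341023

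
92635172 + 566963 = 93202135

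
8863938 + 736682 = 9600620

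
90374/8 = 11296 + 3/4= 11296.75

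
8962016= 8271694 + 690322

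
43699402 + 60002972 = 103702374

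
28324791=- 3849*( - 7359 ) 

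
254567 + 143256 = 397823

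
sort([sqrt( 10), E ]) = [ E , sqrt ( 10 )]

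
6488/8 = 811= 811.00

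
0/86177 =0 = 0.00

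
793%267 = 259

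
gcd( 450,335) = 5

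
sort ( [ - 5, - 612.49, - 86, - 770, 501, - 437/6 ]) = [- 770, - 612.49, - 86 ,-437/6, - 5, 501] 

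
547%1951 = 547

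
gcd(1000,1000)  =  1000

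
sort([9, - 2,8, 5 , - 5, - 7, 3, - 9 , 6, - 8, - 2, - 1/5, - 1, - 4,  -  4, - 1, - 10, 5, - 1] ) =[ - 10, - 9, - 8,-7, - 5,  -  4, - 4, - 2,  -  2, - 1,-1, - 1,-1/5, 3,5 , 5, 6,8 , 9]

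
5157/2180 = 5157/2180 = 2.37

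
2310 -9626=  - 7316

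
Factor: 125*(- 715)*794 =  - 70963750 = - 2^1*5^4*11^1*13^1 * 397^1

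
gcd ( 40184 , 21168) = 8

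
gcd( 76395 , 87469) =1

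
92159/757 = 121 + 562/757 = 121.74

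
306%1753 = 306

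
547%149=100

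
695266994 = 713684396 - 18417402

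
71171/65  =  71171/65  =  1094.94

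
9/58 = 9/58  =  0.16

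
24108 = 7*3444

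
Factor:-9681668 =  - 2^2*2420417^1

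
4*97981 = 391924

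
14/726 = 7/363 = 0.02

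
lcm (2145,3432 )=17160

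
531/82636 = 531/82636 = 0.01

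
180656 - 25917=154739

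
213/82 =2 + 49/82 = 2.60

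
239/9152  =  239/9152= 0.03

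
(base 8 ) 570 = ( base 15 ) 1A1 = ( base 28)DC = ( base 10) 376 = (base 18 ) 12g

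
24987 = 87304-62317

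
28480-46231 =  - 17751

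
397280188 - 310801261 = 86478927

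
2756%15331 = 2756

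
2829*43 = 121647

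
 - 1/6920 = -1/6920 = - 0.00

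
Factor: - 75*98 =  - 7350 = - 2^1*3^1*5^2*7^2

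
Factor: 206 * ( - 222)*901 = -41204532 = - 2^2 * 3^1 * 17^1 * 37^1 * 53^1 * 103^1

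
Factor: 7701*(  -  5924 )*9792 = - 2^8 * 3^3*17^2*151^1* 1481^1  =  -446718129408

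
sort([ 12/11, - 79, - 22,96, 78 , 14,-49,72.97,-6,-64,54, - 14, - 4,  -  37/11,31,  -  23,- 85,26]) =[ - 85,-79 , - 64, - 49,-23 , - 22, - 14, - 6, - 4,-37/11, 12/11 , 14, 26,31, 54, 72.97, 78 , 96] 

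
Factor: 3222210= 2^1*3^1*5^1*19^1 * 5653^1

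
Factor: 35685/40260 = 2^(-2)*3^1 * 11^( - 1 ) * 13^1 = 39/44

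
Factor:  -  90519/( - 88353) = 3^( - 1 )*11^1*13^1*211^1*9817^( - 1) = 30173/29451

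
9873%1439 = 1239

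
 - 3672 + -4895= - 8567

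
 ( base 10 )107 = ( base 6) 255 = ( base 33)38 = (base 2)1101011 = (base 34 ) 35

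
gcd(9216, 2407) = 1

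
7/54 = 7/54 = 0.13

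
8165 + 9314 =17479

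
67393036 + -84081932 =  - 16688896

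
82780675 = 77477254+5303421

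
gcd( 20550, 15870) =30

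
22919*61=1398059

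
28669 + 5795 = 34464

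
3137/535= 3137/535 =5.86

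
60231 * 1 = 60231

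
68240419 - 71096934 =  - 2856515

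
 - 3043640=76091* ( - 40)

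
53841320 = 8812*6110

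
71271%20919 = 8514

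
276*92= 25392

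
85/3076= 85/3076 = 0.03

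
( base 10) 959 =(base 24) 1FN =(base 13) 58A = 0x3BF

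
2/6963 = 2/6963= 0.00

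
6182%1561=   1499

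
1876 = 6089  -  4213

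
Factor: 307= 307^1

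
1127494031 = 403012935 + 724481096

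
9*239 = 2151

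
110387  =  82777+27610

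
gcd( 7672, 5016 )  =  8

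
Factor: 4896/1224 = 2^2 = 4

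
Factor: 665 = 5^1*7^1*19^1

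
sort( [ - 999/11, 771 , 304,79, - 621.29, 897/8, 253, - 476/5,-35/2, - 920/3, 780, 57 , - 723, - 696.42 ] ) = [ -723,-696.42, - 621.29,  -  920/3, - 476/5,-999/11,  -  35/2, 57,79, 897/8 , 253 , 304, 771 , 780]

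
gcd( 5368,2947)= 1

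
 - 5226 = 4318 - 9544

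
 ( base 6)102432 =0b10000010110100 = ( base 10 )8372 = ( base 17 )1bg8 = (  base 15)2732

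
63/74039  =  9/10577 = 0.00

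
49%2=1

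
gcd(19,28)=1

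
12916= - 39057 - -51973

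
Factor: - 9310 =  - 2^1*5^1*7^2*19^1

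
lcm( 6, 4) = 12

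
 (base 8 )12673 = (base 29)6HO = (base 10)5563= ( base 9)7561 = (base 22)baj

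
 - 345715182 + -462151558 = -807866740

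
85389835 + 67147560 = 152537395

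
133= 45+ 88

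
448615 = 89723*5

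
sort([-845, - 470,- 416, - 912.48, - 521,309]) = [-912.48, - 845, - 521 , - 470, - 416,309]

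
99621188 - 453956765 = -354335577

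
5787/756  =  7 + 55/84 = 7.65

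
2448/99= 272/11   =  24.73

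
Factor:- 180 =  - 2^2*3^2*5^1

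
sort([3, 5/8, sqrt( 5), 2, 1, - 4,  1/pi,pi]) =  [ - 4,  1/pi, 5/8, 1,  2,  sqrt( 5),3,pi]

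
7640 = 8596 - 956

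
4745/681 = 4745/681 = 6.97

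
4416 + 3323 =7739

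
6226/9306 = 283/423 =0.67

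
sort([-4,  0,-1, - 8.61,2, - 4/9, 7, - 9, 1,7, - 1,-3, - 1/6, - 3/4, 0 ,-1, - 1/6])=[ - 9, - 8.61, - 4, - 3 , - 1, - 1, - 1, - 3/4, - 4/9, - 1/6,  -  1/6,0,0,1,2,  7,  7]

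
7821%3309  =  1203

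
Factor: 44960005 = 5^1 *29^1*149^1*2081^1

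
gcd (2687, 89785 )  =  1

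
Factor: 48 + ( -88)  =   -40= -2^3*5^1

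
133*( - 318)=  - 42294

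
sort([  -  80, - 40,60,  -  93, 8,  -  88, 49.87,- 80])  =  [-93,-88,-80, -80,- 40,8, 49.87, 60]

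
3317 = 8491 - 5174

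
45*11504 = 517680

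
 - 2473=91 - 2564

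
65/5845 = 13/1169 = 0.01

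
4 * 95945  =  383780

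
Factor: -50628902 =-2^1*61^1*414991^1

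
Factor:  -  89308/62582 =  - 538/377 = - 2^1 *13^( - 1)* 29^( - 1)*269^1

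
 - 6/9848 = -3/4924=-0.00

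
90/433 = 90/433 =0.21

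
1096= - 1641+2737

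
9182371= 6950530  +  2231841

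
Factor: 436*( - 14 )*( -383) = 2^3*7^1*109^1*383^1  =  2337832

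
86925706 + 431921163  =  518846869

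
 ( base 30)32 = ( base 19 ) 4g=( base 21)48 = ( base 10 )92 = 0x5c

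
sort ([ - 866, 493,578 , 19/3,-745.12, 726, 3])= [ - 866, - 745.12,  3,19/3, 493,578,726 ]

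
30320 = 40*758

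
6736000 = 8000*842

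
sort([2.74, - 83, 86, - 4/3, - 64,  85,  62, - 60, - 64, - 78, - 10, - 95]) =[ - 95, - 83 , - 78, - 64, - 64, - 60, - 10, - 4/3, 2.74, 62, 85, 86]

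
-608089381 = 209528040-817617421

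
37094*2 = 74188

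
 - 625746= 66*(  -  9481) 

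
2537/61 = 2537/61 = 41.59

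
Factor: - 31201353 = -3^2  *  89^1*38953^1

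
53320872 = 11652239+41668633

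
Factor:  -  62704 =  - 2^4 * 3919^1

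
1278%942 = 336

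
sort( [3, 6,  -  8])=[-8,3, 6]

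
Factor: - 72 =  - 2^3*3^2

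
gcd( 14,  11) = 1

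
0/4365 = 0 =0.00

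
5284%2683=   2601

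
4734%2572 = 2162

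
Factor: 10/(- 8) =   -  5/4 = - 2^( - 2 )*5^1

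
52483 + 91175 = 143658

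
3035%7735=3035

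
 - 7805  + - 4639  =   - 12444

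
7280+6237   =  13517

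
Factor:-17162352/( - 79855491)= 2^4*3^1 * 47^(-1)*67^(  -  1)*79^( - 1 )*107^ (-1 )*119183^1 =5720784/26618497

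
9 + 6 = 15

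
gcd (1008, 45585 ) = 9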